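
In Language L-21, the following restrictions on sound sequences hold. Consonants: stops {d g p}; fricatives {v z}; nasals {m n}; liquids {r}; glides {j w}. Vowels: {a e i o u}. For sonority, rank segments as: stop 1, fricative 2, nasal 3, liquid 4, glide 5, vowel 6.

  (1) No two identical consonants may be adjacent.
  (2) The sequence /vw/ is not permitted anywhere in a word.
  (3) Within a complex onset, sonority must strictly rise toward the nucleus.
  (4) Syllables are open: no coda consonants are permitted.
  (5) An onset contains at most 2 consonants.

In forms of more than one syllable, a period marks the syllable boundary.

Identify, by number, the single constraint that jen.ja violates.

jen.ja: syllable 1 coda /n/ has 1 consonant (> 0).
This is a violation of constraint 4: "Syllables are open: no coda consonants are permitted."
The remaining constraints (1, 2, 3, 5) are satisfied.

4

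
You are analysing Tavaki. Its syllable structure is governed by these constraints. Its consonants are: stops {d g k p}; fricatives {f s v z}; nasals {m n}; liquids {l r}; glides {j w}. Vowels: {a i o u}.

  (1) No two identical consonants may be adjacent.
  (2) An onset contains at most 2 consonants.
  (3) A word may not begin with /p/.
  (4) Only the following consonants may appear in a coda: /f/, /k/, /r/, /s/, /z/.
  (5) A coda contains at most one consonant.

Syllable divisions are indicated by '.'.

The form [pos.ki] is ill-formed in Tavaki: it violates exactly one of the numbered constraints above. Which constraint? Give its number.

[pos.ki]: word begins with /p/.
This is a violation of constraint 3: "A word may not begin with /p/."
The remaining constraints (1, 2, 4, 5) are satisfied.

3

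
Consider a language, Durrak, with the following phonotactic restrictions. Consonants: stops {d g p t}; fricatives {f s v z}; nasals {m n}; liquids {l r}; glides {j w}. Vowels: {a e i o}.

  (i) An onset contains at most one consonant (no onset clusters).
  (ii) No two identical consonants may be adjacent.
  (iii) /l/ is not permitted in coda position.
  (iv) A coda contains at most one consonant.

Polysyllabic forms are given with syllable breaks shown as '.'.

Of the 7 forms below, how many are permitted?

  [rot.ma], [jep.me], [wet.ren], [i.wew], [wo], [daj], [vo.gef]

7

[rot.ma] — σ1 onset /r/, coda /t/ ok; σ2 onset /m/, coda /∅/ ok → permitted
[jep.me] — σ1 onset /j/, coda /p/ ok; σ2 onset /m/, coda /∅/ ok → permitted
[wet.ren] — σ1 onset /w/, coda /t/ ok; σ2 onset /r/, coda /n/ ok → permitted
[i.wew] — σ1 onset /∅/, coda /∅/ ok; σ2 onset /w/, coda /w/ ok → permitted
[wo] — σ1 onset /w/, coda /∅/ ok → permitted
[daj] — σ1 onset /d/, coda /j/ ok → permitted
[vo.gef] — σ1 onset /v/, coda /∅/ ok; σ2 onset /g/, coda /f/ ok → permitted
Permitted: [rot.ma], [jep.me], [wet.ren], [i.wew], [wo], [daj], [vo.gef] → 7.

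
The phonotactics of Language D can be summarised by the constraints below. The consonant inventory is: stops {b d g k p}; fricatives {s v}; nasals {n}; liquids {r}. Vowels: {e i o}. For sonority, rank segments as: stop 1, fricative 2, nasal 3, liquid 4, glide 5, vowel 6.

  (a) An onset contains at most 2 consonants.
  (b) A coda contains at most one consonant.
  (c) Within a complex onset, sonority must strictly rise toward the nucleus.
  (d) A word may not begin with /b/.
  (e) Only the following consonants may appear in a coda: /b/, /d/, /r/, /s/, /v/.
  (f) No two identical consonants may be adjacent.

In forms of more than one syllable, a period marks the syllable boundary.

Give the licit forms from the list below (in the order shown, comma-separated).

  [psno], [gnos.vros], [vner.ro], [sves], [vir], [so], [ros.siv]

[psno] — violates constraint (a): syllable 1 onset /psn/ has 3 consonants (> 2) → illicit
[gnos.vros] — σ1 onset /gn/ (1→3 rises), coda /s/ ok; σ2 onset /vr/ (2→4 rises), coda /s/ ok → licit
[vner.ro] — violates constraint (f): adjacent identical consonants /rr/ → illicit
[sves] — violates constraint (c): syllable 1 onset /sv/: /s/ (fricative, 2) → /v/ (fricative, 2) does not rise → illicit
[vir] — σ1 onset /v/, coda /r/ ok → licit
[so] — σ1 onset /s/, coda /∅/ ok → licit
[ros.siv] — violates constraint (f): adjacent identical consonants /ss/ → illicit

[gnos.vros], [vir], [so]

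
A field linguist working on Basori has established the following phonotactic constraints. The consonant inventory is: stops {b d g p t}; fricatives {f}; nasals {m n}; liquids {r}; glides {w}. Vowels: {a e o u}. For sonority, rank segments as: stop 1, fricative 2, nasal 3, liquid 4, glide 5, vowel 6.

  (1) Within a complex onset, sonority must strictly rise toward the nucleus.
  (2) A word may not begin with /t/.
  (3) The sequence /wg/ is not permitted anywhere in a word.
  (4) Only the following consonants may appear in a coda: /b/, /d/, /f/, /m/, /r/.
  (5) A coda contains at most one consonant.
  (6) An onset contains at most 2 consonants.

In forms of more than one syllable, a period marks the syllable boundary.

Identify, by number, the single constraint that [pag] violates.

[pag]: syllable 1 coda contains /g/, which is not a licensed coda consonant.
This is a violation of constraint 4: "Only the following consonants may appear in a coda: /b/, /d/, /f/, /m/, /r/."
The remaining constraints (1, 2, 3, 5, 6) are satisfied.

4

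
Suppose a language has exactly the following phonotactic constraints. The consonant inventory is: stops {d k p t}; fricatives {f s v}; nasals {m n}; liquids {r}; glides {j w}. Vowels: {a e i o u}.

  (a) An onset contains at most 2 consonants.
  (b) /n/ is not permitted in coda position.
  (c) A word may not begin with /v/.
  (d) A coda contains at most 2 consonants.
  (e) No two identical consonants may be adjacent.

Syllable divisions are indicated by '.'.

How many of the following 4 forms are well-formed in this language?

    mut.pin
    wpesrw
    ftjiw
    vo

mut.pin — violates constraint (b): syllable 2 coda contains /n/ → ill-formed
wpesrw — violates constraint (d): syllable 1 coda /srw/ has 3 consonants (> 2) → ill-formed
ftjiw — violates constraint (a): syllable 1 onset /ftj/ has 3 consonants (> 2) → ill-formed
vo — violates constraint (c): word begins with /v/ → ill-formed
No form is well-formed → 0.

0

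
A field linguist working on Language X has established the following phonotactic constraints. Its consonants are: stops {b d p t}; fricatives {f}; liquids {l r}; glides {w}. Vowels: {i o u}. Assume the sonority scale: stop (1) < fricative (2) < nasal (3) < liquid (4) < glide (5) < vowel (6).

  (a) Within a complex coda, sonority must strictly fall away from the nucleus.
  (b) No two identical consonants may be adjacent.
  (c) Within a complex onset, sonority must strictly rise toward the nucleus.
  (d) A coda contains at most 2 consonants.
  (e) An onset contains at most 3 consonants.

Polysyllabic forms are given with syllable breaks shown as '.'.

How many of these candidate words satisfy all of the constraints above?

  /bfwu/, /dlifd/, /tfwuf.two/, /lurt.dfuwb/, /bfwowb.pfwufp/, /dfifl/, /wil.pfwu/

6

/bfwu/ — σ1 onset /bfw/ (1→2→5 rises), coda /∅/ ok → licit
/dlifd/ — σ1 onset /dl/ (1→4 rises), coda /fd/ (2→1 falls) ok → licit
/tfwuf.two/ — σ1 onset /tfw/ (1→2→5 rises), coda /f/ ok; σ2 onset /tw/ (1→5 rises), coda /∅/ ok → licit
/lurt.dfuwb/ — σ1 onset /l/, coda /rt/ (4→1 falls) ok; σ2 onset /df/ (1→2 rises), coda /wb/ (5→1 falls) ok → licit
/bfwowb.pfwufp/ — σ1 onset /bfw/ (1→2→5 rises), coda /wb/ (5→1 falls) ok; σ2 onset /pfw/ (1→2→5 rises), coda /fp/ (2→1 falls) ok → licit
/dfifl/ — violates constraint (a): syllable 1 coda /fl/: /f/ (fricative, 2) → /l/ (liquid, 4) does not fall → illicit
/wil.pfwu/ — σ1 onset /w/, coda /l/ ok; σ2 onset /pfw/ (1→2→5 rises), coda /∅/ ok → licit
Licit: /bfwu/, /dlifd/, /tfwuf.two/, /lurt.dfuwb/, /bfwowb.pfwufp/, /wil.pfwu/ → 6.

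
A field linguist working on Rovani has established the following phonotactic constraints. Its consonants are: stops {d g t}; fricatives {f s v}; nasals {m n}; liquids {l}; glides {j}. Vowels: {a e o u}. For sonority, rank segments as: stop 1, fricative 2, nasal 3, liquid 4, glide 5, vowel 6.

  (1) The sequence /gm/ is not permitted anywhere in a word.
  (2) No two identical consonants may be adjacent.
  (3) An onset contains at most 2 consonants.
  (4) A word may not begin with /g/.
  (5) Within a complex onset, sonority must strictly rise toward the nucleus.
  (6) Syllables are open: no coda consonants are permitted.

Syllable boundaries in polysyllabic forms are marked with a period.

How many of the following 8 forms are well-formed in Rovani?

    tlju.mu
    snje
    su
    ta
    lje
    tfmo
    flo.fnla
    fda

3

tlju.mu — violates constraint 3: syllable 1 onset /tlj/ has 3 consonants (> 2) → ill-formed
snje — violates constraint 3: syllable 1 onset /snj/ has 3 consonants (> 2) → ill-formed
su — σ1 onset /s/, coda /∅/ ok → well-formed
ta — σ1 onset /t/, coda /∅/ ok → well-formed
lje — σ1 onset /lj/ (4→5 rises), coda /∅/ ok → well-formed
tfmo — violates constraint 3: syllable 1 onset /tfm/ has 3 consonants (> 2) → ill-formed
flo.fnla — violates constraint 3: syllable 2 onset /fnl/ has 3 consonants (> 2) → ill-formed
fda — violates constraint 5: syllable 1 onset /fd/: /f/ (fricative, 2) → /d/ (stop, 1) does not rise → ill-formed
Well-formed: su, ta, lje → 3.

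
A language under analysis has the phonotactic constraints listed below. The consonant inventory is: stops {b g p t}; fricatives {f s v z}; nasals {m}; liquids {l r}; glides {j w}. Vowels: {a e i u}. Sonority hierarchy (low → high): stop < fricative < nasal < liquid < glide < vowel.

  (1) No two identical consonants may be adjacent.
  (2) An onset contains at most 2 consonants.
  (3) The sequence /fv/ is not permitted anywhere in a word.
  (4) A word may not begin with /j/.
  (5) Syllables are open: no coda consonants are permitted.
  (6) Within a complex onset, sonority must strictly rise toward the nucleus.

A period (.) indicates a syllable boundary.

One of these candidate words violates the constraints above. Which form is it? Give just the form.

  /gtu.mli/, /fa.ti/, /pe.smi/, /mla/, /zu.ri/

/gtu.mli/

/gtu.mli/ — violates constraint 6: syllable 1 onset /gt/: /g/ (stop, 1) → /t/ (stop, 1) does not rise → ill-formed
/fa.ti/ — σ1 onset /f/, coda /∅/ ok; σ2 onset /t/, coda /∅/ ok → well-formed
/pe.smi/ — σ1 onset /p/, coda /∅/ ok; σ2 onset /sm/ (2→3 rises), coda /∅/ ok → well-formed
/mla/ — σ1 onset /ml/ (3→4 rises), coda /∅/ ok → well-formed
/zu.ri/ — σ1 onset /z/, coda /∅/ ok; σ2 onset /r/, coda /∅/ ok → well-formed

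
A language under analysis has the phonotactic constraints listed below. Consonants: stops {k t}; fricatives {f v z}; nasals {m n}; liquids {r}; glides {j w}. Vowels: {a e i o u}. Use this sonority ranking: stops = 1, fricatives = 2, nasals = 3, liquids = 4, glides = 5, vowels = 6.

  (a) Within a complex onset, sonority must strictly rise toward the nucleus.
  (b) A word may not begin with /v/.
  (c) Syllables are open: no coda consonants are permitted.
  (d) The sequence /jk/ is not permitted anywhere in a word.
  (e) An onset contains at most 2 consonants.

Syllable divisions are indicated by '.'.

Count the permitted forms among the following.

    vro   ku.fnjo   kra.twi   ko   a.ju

vro — violates constraint (b): word begins with /v/ → not permitted
ku.fnjo — violates constraint (e): syllable 2 onset /fnj/ has 3 consonants (> 2) → not permitted
kra.twi — σ1 onset /kr/ (1→4 rises), coda /∅/ ok; σ2 onset /tw/ (1→5 rises), coda /∅/ ok → permitted
ko — σ1 onset /k/, coda /∅/ ok → permitted
a.ju — σ1 onset /∅/, coda /∅/ ok; σ2 onset /j/, coda /∅/ ok → permitted
Permitted: kra.twi, ko, a.ju → 3.

3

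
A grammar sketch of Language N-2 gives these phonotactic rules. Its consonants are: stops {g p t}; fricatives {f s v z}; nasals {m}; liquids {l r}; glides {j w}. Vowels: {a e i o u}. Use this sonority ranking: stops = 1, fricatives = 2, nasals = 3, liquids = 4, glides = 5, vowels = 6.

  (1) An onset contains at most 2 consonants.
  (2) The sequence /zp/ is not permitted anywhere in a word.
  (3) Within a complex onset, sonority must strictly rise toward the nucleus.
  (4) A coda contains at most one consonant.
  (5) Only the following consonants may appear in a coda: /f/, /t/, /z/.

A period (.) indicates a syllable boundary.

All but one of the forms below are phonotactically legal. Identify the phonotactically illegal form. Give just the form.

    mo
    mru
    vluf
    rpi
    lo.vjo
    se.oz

rpi

mo — σ1 onset /m/, coda /∅/ ok → phonotactically legal
mru — σ1 onset /mr/ (3→4 rises), coda /∅/ ok → phonotactically legal
vluf — σ1 onset /vl/ (2→4 rises), coda /f/ ok → phonotactically legal
rpi — violates constraint 3: syllable 1 onset /rp/: /r/ (liquid, 4) → /p/ (stop, 1) does not rise → phonotactically illegal
lo.vjo — σ1 onset /l/, coda /∅/ ok; σ2 onset /vj/ (2→5 rises), coda /∅/ ok → phonotactically legal
se.oz — σ1 onset /s/, coda /∅/ ok; σ2 onset /∅/, coda /z/ ok → phonotactically legal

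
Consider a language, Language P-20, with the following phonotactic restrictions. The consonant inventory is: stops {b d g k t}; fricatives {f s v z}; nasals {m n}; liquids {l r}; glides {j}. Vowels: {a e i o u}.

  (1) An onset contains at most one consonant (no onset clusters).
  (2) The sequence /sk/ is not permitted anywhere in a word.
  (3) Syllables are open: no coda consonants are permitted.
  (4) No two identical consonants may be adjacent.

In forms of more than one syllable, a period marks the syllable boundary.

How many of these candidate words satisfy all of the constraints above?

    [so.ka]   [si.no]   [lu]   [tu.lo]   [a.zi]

[so.ka] — σ1 onset /s/, coda /∅/ ok; σ2 onset /k/, coda /∅/ ok → well-formed
[si.no] — σ1 onset /s/, coda /∅/ ok; σ2 onset /n/, coda /∅/ ok → well-formed
[lu] — σ1 onset /l/, coda /∅/ ok → well-formed
[tu.lo] — σ1 onset /t/, coda /∅/ ok; σ2 onset /l/, coda /∅/ ok → well-formed
[a.zi] — σ1 onset /∅/, coda /∅/ ok; σ2 onset /z/, coda /∅/ ok → well-formed
Well-formed: [so.ka], [si.no], [lu], [tu.lo], [a.zi] → 5.

5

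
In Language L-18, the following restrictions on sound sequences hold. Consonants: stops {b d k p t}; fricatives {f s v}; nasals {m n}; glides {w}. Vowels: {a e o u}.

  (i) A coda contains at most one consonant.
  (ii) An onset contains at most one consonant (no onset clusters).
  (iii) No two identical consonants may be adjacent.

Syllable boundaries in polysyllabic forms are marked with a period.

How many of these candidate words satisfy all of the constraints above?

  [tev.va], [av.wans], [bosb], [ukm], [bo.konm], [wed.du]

[tev.va] — violates constraint (iii): adjacent identical consonants /vv/ → illicit
[av.wans] — violates constraint (i): syllable 2 coda /ns/ has 2 consonants (> 1) → illicit
[bosb] — violates constraint (i): syllable 1 coda /sb/ has 2 consonants (> 1) → illicit
[ukm] — violates constraint (i): syllable 1 coda /km/ has 2 consonants (> 1) → illicit
[bo.konm] — violates constraint (i): syllable 2 coda /nm/ has 2 consonants (> 1) → illicit
[wed.du] — violates constraint (iii): adjacent identical consonants /dd/ → illicit
No form is licit → 0.

0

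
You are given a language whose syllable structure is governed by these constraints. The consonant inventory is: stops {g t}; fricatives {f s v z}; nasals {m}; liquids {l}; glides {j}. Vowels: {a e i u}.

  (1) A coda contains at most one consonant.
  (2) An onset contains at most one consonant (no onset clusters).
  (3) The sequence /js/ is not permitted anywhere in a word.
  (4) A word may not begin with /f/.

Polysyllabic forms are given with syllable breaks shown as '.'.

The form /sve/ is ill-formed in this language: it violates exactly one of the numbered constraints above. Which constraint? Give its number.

/sve/: syllable 1 onset /sv/ has 2 consonants (> 1).
This is a violation of constraint 2: "An onset contains at most one consonant (no onset clusters)."
The remaining constraints (1, 3, 4) are satisfied.

2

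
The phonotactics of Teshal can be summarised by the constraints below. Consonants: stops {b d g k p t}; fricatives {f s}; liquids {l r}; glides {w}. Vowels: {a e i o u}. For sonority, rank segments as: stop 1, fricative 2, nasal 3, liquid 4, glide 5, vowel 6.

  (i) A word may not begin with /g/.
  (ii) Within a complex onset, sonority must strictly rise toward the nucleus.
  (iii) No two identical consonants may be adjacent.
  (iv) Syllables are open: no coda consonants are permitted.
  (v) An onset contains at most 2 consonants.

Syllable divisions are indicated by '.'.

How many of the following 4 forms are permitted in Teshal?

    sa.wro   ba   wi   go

2

sa.wro — violates constraint (ii): syllable 2 onset /wr/: /w/ (glide, 5) → /r/ (liquid, 4) does not rise → not permitted
ba — σ1 onset /b/, coda /∅/ ok → permitted
wi — σ1 onset /w/, coda /∅/ ok → permitted
go — violates constraint (i): word begins with /g/ → not permitted
Permitted: ba, wi → 2.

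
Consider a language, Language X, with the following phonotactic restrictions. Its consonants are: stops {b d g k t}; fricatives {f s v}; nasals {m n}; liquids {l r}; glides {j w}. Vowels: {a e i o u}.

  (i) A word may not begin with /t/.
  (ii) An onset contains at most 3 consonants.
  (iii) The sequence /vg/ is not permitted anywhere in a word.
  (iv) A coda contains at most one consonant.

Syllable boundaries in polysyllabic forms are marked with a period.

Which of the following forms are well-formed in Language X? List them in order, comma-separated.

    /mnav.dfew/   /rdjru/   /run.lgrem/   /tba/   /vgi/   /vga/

/mnav.dfew/ — σ1 onset /mn/ (2C), coda /v/ ok; σ2 onset /df/ (2C), coda /w/ ok → well-formed
/rdjru/ — violates constraint (ii): syllable 1 onset /rdjr/ has 4 consonants (> 3) → ill-formed
/run.lgrem/ — σ1 onset /r/, coda /n/ ok; σ2 onset /lgr/ (3C), coda /m/ ok → well-formed
/tba/ — violates constraint (i): word begins with /t/ → ill-formed
/vgi/ — violates constraint (iii): contains banned sequence /vg/ → ill-formed
/vga/ — violates constraint (iii): contains banned sequence /vg/ → ill-formed

/mnav.dfew/, /run.lgrem/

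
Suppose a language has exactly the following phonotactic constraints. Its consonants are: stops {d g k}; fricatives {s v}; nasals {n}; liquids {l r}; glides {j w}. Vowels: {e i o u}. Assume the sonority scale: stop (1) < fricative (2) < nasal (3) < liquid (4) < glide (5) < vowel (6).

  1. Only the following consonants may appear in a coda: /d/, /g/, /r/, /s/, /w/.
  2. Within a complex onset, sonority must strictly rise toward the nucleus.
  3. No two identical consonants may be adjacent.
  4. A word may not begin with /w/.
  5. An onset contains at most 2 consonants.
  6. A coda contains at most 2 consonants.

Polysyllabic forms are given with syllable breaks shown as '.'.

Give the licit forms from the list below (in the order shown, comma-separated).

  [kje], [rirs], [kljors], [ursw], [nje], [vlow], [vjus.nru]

[kje] — σ1 onset /kj/ (1→5 rises), coda /∅/ ok → licit
[rirs] — σ1 onset /r/, coda /rs/ (2C) ok → licit
[kljors] — violates constraint 5: syllable 1 onset /klj/ has 3 consonants (> 2) → illicit
[ursw] — violates constraint 6: syllable 1 coda /rsw/ has 3 consonants (> 2) → illicit
[nje] — σ1 onset /nj/ (3→5 rises), coda /∅/ ok → licit
[vlow] — σ1 onset /vl/ (2→4 rises), coda /w/ ok → licit
[vjus.nru] — σ1 onset /vj/ (2→5 rises), coda /s/ ok; σ2 onset /nr/ (3→4 rises), coda /∅/ ok → licit

[kje], [rirs], [nje], [vlow], [vjus.nru]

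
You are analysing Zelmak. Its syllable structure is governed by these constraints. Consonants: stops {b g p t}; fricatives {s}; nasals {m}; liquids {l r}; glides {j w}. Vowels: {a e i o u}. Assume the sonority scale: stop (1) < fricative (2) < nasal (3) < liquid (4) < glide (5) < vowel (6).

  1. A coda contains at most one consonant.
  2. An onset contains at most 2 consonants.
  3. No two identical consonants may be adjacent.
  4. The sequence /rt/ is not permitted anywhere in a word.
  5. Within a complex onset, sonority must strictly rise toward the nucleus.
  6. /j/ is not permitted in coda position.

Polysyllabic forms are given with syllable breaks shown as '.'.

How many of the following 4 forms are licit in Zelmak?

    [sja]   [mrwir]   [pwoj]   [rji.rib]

2

[sja] — σ1 onset /sj/ (2→5 rises), coda /∅/ ok → licit
[mrwir] — violates constraint 2: syllable 1 onset /mrw/ has 3 consonants (> 2) → illicit
[pwoj] — violates constraint 6: syllable 1 coda contains /j/ → illicit
[rji.rib] — σ1 onset /rj/ (4→5 rises), coda /∅/ ok; σ2 onset /r/, coda /b/ ok → licit
Licit: [sja], [rji.rib] → 2.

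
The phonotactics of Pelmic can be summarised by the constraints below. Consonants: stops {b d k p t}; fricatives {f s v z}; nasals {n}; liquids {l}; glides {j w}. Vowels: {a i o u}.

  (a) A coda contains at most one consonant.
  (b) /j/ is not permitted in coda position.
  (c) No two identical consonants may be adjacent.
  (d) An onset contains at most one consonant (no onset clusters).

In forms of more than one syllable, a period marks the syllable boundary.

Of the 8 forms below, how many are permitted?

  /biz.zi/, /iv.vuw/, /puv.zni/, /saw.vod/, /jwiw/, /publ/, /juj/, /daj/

1

/biz.zi/ — violates constraint (c): adjacent identical consonants /zz/ → not permitted
/iv.vuw/ — violates constraint (c): adjacent identical consonants /vv/ → not permitted
/puv.zni/ — violates constraint (d): syllable 2 onset /zn/ has 2 consonants (> 1) → not permitted
/saw.vod/ — σ1 onset /s/, coda /w/ ok; σ2 onset /v/, coda /d/ ok → permitted
/jwiw/ — violates constraint (d): syllable 1 onset /jw/ has 2 consonants (> 1) → not permitted
/publ/ — violates constraint (a): syllable 1 coda /bl/ has 2 consonants (> 1) → not permitted
/juj/ — violates constraint (b): syllable 1 coda contains /j/ → not permitted
/daj/ — violates constraint (b): syllable 1 coda contains /j/ → not permitted
Permitted: /saw.vod/ → 1.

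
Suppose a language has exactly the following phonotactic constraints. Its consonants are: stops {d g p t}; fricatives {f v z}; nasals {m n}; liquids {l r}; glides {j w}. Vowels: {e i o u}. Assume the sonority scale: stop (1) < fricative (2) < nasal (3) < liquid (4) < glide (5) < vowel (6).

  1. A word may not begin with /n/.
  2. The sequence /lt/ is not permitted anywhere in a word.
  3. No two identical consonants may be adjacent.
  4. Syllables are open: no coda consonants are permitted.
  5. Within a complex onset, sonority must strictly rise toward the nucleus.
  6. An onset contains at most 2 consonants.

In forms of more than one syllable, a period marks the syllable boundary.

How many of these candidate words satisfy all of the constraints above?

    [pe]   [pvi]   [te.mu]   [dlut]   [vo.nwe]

4

[pe] — σ1 onset /p/, coda /∅/ ok → well-formed
[pvi] — σ1 onset /pv/ (1→2 rises), coda /∅/ ok → well-formed
[te.mu] — σ1 onset /t/, coda /∅/ ok; σ2 onset /m/, coda /∅/ ok → well-formed
[dlut] — violates constraint 4: syllable 1 coda /t/ has 1 consonant (> 0) → ill-formed
[vo.nwe] — σ1 onset /v/, coda /∅/ ok; σ2 onset /nw/ (3→5 rises), coda /∅/ ok → well-formed
Well-formed: [pe], [pvi], [te.mu], [vo.nwe] → 4.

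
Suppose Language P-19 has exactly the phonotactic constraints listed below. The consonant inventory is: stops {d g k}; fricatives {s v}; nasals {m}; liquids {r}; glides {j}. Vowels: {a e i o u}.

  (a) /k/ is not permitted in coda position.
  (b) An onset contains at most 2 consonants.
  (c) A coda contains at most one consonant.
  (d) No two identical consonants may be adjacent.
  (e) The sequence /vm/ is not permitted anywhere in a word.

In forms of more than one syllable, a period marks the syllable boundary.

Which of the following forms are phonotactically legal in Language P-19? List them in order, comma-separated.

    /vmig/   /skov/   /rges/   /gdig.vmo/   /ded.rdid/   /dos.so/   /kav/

/skov/, /rges/, /ded.rdid/, /kav/

/vmig/ — violates constraint (e): contains banned sequence /vm/ → phonotactically illegal
/skov/ — σ1 onset /sk/ (2C), coda /v/ ok → phonotactically legal
/rges/ — σ1 onset /rg/ (2C), coda /s/ ok → phonotactically legal
/gdig.vmo/ — violates constraint (e): contains banned sequence /vm/ → phonotactically illegal
/ded.rdid/ — σ1 onset /d/, coda /d/ ok; σ2 onset /rd/ (2C), coda /d/ ok → phonotactically legal
/dos.so/ — violates constraint (d): adjacent identical consonants /ss/ → phonotactically illegal
/kav/ — σ1 onset /k/, coda /v/ ok → phonotactically legal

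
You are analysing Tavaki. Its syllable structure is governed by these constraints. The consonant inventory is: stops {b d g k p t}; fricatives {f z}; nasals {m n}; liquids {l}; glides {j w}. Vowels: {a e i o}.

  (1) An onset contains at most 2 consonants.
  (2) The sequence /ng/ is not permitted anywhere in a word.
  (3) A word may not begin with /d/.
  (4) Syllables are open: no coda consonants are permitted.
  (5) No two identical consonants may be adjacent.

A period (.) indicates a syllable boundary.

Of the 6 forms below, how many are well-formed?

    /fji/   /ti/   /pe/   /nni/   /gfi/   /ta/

5

/fji/ — σ1 onset /fj/ (2C), coda /∅/ ok → well-formed
/ti/ — σ1 onset /t/, coda /∅/ ok → well-formed
/pe/ — σ1 onset /p/, coda /∅/ ok → well-formed
/nni/ — violates constraint 5: adjacent identical consonants /nn/ → ill-formed
/gfi/ — σ1 onset /gf/ (2C), coda /∅/ ok → well-formed
/ta/ — σ1 onset /t/, coda /∅/ ok → well-formed
Well-formed: /fji/, /ti/, /pe/, /gfi/, /ta/ → 5.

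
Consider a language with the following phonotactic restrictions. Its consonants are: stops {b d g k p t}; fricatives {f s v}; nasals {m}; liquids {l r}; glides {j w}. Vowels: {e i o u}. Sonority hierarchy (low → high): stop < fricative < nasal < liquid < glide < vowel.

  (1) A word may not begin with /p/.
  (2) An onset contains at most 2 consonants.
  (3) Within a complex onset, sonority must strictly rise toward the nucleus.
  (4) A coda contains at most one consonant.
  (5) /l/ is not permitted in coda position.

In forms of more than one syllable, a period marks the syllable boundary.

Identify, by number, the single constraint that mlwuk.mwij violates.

mlwuk.mwij: syllable 1 onset /mlw/ has 3 consonants (> 2).
This is a violation of constraint 2: "An onset contains at most 2 consonants."
The remaining constraints (1, 3, 4, 5) are satisfied.

2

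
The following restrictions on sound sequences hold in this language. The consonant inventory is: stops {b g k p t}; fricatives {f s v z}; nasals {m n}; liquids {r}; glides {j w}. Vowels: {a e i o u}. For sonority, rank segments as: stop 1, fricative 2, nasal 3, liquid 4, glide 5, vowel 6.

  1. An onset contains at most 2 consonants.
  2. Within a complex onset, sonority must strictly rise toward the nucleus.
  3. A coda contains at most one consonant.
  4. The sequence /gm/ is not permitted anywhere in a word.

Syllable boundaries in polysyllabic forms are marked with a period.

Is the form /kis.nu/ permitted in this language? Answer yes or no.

/kis.nu/ — σ1 onset /k/, coda /s/ ok; σ2 onset /n/, coda /∅/ ok → permitted

yes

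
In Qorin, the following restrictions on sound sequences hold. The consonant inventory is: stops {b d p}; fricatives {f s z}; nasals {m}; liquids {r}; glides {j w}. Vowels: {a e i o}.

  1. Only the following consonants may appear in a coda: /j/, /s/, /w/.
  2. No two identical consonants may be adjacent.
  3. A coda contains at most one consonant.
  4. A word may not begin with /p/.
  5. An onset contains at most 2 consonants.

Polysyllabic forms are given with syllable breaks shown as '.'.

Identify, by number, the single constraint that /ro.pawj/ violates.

/ro.pawj/: syllable 2 coda /wj/ has 2 consonants (> 1).
This is a violation of constraint 3: "A coda contains at most one consonant."
The remaining constraints (1, 2, 4, 5) are satisfied.

3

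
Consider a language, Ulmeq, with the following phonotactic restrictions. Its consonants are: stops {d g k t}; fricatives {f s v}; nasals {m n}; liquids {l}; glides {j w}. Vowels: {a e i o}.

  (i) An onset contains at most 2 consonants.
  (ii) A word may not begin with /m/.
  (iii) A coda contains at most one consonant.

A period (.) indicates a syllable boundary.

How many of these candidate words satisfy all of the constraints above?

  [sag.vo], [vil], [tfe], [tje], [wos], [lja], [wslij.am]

[sag.vo] — σ1 onset /s/, coda /g/ ok; σ2 onset /v/, coda /∅/ ok → licit
[vil] — σ1 onset /v/, coda /l/ ok → licit
[tfe] — σ1 onset /tf/ (2C), coda /∅/ ok → licit
[tje] — σ1 onset /tj/ (2C), coda /∅/ ok → licit
[wos] — σ1 onset /w/, coda /s/ ok → licit
[lja] — σ1 onset /lj/ (2C), coda /∅/ ok → licit
[wslij.am] — violates constraint (i): syllable 1 onset /wsl/ has 3 consonants (> 2) → illicit
Licit: [sag.vo], [vil], [tfe], [tje], [wos], [lja] → 6.

6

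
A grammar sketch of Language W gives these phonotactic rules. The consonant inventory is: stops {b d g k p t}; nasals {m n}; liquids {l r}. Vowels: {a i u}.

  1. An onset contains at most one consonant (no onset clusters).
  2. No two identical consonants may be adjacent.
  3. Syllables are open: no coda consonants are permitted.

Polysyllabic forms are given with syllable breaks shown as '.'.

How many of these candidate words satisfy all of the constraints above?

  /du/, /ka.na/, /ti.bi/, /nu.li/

/du/ — σ1 onset /d/, coda /∅/ ok → phonotactically legal
/ka.na/ — σ1 onset /k/, coda /∅/ ok; σ2 onset /n/, coda /∅/ ok → phonotactically legal
/ti.bi/ — σ1 onset /t/, coda /∅/ ok; σ2 onset /b/, coda /∅/ ok → phonotactically legal
/nu.li/ — σ1 onset /n/, coda /∅/ ok; σ2 onset /l/, coda /∅/ ok → phonotactically legal
Phonotactically legal: /du/, /ka.na/, /ti.bi/, /nu.li/ → 4.

4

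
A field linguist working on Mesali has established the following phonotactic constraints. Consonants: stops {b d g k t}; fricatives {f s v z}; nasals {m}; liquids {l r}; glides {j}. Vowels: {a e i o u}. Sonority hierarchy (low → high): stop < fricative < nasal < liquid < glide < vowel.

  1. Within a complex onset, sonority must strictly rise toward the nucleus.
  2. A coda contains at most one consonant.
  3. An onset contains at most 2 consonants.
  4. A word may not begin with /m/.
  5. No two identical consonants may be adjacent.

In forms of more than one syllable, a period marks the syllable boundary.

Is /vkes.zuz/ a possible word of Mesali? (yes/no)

no

/vkes.zuz/ — violates constraint 1: syllable 1 onset /vk/: /v/ (fricative, 2) → /k/ (stop, 1) does not rise → not permitted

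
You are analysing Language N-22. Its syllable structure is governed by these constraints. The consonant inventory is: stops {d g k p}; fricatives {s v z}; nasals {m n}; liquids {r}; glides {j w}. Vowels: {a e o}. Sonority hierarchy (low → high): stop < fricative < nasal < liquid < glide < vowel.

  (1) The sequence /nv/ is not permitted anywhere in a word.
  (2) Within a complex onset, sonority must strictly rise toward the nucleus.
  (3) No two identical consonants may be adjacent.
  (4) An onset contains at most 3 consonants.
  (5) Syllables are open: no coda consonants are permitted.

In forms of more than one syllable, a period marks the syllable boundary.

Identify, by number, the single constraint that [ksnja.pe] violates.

[ksnja.pe]: syllable 1 onset /ksnj/ has 4 consonants (> 3).
This is a violation of constraint 4: "An onset contains at most 3 consonants."
The remaining constraints (1, 2, 3, 5) are satisfied.

4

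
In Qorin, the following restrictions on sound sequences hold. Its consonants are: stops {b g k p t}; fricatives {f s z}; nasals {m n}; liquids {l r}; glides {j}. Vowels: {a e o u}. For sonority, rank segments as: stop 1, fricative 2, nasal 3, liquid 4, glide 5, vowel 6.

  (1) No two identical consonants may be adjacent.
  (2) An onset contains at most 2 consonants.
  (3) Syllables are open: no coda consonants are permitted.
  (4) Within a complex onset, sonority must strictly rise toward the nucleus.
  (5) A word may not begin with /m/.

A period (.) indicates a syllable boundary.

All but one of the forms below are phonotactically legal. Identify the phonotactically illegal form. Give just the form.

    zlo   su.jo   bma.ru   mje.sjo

zlo — σ1 onset /zl/ (2→4 rises), coda /∅/ ok → phonotactically legal
su.jo — σ1 onset /s/, coda /∅/ ok; σ2 onset /j/, coda /∅/ ok → phonotactically legal
bma.ru — σ1 onset /bm/ (1→3 rises), coda /∅/ ok; σ2 onset /r/, coda /∅/ ok → phonotactically legal
mje.sjo — violates constraint 5: word begins with /m/ → phonotactically illegal

mje.sjo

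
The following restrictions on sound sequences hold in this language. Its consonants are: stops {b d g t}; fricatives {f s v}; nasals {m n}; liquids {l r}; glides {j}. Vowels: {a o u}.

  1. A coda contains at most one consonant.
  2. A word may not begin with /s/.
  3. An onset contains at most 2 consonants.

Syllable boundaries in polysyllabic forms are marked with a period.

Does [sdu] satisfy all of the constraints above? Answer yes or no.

[sdu] — violates constraint 2: word begins with /s/ → ill-formed

no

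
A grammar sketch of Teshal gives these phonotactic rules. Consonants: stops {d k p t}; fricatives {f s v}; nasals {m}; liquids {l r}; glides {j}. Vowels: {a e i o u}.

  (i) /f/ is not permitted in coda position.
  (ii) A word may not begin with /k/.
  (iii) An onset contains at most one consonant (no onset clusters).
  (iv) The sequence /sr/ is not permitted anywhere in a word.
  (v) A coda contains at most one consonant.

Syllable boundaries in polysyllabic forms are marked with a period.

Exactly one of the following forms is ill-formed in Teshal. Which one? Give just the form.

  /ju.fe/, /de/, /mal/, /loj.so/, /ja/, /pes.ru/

/pes.ru/

/ju.fe/ — σ1 onset /j/, coda /∅/ ok; σ2 onset /f/, coda /∅/ ok → well-formed
/de/ — σ1 onset /d/, coda /∅/ ok → well-formed
/mal/ — σ1 onset /m/, coda /l/ ok → well-formed
/loj.so/ — σ1 onset /l/, coda /j/ ok; σ2 onset /s/, coda /∅/ ok → well-formed
/ja/ — σ1 onset /j/, coda /∅/ ok → well-formed
/pes.ru/ — violates constraint (iv): contains banned sequence /sr/ → ill-formed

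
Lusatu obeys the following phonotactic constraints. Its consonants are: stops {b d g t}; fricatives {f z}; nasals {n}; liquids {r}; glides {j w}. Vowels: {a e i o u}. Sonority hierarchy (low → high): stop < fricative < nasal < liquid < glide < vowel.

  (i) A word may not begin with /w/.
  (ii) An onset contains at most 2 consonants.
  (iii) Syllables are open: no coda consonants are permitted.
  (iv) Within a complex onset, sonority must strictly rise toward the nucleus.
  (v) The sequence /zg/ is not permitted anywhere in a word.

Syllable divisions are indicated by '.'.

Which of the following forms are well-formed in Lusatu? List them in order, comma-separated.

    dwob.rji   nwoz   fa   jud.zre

dwob.rji — violates constraint (iii): syllable 1 coda /b/ has 1 consonant (> 0) → ill-formed
nwoz — violates constraint (iii): syllable 1 coda /z/ has 1 consonant (> 0) → ill-formed
fa — σ1 onset /f/, coda /∅/ ok → well-formed
jud.zre — violates constraint (iii): syllable 1 coda /d/ has 1 consonant (> 0) → ill-formed

fa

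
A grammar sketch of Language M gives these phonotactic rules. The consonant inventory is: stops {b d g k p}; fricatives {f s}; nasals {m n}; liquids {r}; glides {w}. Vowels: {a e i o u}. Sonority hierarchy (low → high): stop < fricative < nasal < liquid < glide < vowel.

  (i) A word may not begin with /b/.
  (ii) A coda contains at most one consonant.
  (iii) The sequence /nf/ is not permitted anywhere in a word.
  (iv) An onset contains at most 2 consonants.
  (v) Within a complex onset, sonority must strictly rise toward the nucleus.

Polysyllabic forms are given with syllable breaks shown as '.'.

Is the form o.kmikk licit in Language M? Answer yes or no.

o.kmikk — violates constraint (ii): syllable 2 coda /kk/ has 2 consonants (> 1) → illicit

no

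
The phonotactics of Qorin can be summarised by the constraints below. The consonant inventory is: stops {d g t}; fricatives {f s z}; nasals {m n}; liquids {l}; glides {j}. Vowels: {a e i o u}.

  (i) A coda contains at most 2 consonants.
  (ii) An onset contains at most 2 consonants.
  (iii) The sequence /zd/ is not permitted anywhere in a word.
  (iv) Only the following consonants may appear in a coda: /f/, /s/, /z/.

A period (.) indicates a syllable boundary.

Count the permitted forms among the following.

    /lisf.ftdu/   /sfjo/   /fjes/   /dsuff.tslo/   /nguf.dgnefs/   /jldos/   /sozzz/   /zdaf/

/lisf.ftdu/ — violates constraint (ii): syllable 2 onset /ftd/ has 3 consonants (> 2) → not permitted
/sfjo/ — violates constraint (ii): syllable 1 onset /sfj/ has 3 consonants (> 2) → not permitted
/fjes/ — σ1 onset /fj/ (2C), coda /s/ ok → permitted
/dsuff.tslo/ — violates constraint (ii): syllable 2 onset /tsl/ has 3 consonants (> 2) → not permitted
/nguf.dgnefs/ — violates constraint (ii): syllable 2 onset /dgn/ has 3 consonants (> 2) → not permitted
/jldos/ — violates constraint (ii): syllable 1 onset /jld/ has 3 consonants (> 2) → not permitted
/sozzz/ — violates constraint (i): syllable 1 coda /zzz/ has 3 consonants (> 2) → not permitted
/zdaf/ — violates constraint (iii): contains banned sequence /zd/ → not permitted
Permitted: /fjes/ → 1.

1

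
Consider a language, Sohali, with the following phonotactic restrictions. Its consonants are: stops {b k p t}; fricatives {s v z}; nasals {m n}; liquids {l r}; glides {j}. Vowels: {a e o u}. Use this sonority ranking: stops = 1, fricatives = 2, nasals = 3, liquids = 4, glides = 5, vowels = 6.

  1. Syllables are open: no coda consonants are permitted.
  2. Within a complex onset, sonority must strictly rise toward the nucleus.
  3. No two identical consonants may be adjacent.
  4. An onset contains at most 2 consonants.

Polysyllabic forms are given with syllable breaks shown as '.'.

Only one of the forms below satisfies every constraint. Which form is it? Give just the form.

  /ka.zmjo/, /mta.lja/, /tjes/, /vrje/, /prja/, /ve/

/ka.zmjo/ — violates constraint 4: syllable 2 onset /zmj/ has 3 consonants (> 2) → phonotactically illegal
/mta.lja/ — violates constraint 2: syllable 1 onset /mt/: /m/ (nasal, 3) → /t/ (stop, 1) does not rise → phonotactically illegal
/tjes/ — violates constraint 1: syllable 1 coda /s/ has 1 consonant (> 0) → phonotactically illegal
/vrje/ — violates constraint 4: syllable 1 onset /vrj/ has 3 consonants (> 2) → phonotactically illegal
/prja/ — violates constraint 4: syllable 1 onset /prj/ has 3 consonants (> 2) → phonotactically illegal
/ve/ — σ1 onset /v/, coda /∅/ ok → phonotactically legal

/ve/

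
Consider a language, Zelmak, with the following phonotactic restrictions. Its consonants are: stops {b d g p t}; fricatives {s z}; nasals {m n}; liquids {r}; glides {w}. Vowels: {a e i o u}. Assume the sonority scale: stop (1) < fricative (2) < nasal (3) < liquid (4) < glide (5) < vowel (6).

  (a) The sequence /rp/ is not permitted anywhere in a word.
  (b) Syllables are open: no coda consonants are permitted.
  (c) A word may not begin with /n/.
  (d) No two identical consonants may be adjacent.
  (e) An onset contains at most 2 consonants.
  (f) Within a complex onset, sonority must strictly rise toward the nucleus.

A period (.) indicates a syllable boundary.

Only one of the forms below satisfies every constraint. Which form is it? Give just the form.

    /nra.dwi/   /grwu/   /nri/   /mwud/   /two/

/nra.dwi/ — violates constraint (c): word begins with /n/ → illicit
/grwu/ — violates constraint (e): syllable 1 onset /grw/ has 3 consonants (> 2) → illicit
/nri/ — violates constraint (c): word begins with /n/ → illicit
/mwud/ — violates constraint (b): syllable 1 coda /d/ has 1 consonant (> 0) → illicit
/two/ — σ1 onset /tw/ (1→5 rises), coda /∅/ ok → licit

/two/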